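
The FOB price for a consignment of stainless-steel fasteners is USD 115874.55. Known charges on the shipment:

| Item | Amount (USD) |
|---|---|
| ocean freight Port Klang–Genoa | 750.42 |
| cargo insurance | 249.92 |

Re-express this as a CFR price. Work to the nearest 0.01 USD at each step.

CFR price: USD 116624.97

Not relevant to the conversion: insurance — on the buyer under both terms; not part of either seller's price.
From FOB to CFR, the seller additionally bears: freight.
CFR price = 115874.55 + 750.42 = 116624.97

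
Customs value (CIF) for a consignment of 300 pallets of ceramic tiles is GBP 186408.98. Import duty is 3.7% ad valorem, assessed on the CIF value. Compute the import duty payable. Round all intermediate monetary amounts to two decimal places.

Import duty = 186408.98 × 3.7% = 6897.13

Import duty: GBP 6897.13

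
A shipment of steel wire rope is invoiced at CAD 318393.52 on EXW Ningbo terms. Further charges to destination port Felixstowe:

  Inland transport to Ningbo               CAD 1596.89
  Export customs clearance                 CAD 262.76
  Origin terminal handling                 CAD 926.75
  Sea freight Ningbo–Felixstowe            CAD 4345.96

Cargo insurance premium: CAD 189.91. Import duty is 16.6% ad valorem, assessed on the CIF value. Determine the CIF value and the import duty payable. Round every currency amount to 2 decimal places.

CIF = EXW price + pre-shipment costs + freight + insurance
CIF = 318393.52 + 1596.89 + 262.76 + 926.75 + 4345.96 + 189.91 = 325715.79
Import duty = 325715.79 × 16.6% = 54068.82

CIF value: CAD 325715.79; import duty: CAD 54068.82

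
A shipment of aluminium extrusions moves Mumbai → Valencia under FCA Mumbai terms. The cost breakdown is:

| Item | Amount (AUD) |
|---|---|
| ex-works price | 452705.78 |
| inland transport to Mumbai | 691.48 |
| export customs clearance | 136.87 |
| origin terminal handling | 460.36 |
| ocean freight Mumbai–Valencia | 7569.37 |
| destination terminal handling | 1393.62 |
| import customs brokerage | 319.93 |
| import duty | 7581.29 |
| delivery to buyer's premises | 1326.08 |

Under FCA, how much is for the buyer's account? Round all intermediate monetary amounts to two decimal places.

FCA: the seller delivers export-cleared goods to the carrier; the buyer bears costs from that point.
Seller's account: goods 452705.78 + inland to port 691.48 + export clearance 136.87 = 453534.13
Buyer's account: origin terminal 460.36 + freight 7569.37 + destination terminal 1393.62 + brokerage 319.93 + duty 7581.29 + delivery 1326.08 = 18650.65

Buyer's account: AUD 18650.65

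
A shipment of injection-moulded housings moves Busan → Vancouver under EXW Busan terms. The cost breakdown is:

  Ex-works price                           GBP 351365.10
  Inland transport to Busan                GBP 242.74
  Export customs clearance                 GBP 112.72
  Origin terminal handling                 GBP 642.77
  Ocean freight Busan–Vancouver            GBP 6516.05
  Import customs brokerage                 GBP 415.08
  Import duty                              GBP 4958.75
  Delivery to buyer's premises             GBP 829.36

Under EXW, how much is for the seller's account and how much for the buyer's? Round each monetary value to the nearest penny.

EXW: the seller makes goods available at their premises; the buyer bears all onward costs.
Seller's account: goods 351365.10 = 351365.10
Buyer's account: inland to port 242.74 + export clearance 112.72 + origin terminal 642.77 + freight 6516.05 + brokerage 415.08 + duty 4958.75 + delivery 829.36 = 13717.47

Seller: GBP 351365.10; buyer: GBP 13717.47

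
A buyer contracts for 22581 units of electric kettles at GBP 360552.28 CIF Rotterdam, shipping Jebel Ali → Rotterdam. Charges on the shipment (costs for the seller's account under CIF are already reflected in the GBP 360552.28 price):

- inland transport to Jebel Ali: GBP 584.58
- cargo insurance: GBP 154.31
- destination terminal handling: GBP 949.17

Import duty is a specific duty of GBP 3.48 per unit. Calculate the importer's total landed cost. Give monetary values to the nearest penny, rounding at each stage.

CIF: the seller pays costs through ocean freight and marine insurance to the destination port.
Already in the invoice (seller's account under CIF): inland to port, insurance — exclude.
The CIF price already equals the CIF value: 360552.28
Import duty = 22581 × 3.48 = 78581.88
Buyer bears: destination terminal 949.17 + duty 78581.88 = 79531.05
Landed cost = invoice 360552.28 + 79531.05 = 440083.33

Total landed cost: GBP 440083.33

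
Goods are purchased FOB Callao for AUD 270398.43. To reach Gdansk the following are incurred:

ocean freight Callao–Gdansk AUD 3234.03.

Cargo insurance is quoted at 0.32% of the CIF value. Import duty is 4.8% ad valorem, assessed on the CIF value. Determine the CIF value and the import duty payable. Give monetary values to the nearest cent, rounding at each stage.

Let C be the CIF value. C = FOB price + freight + 0.32% × C
C − 0.32% × C = 270398.43 + 3234.03
0.9968 × C = 273632.46
C = 273632.46 / 0.9968 = 274510.89
Insurance premium = 0.32% × 274510.89 = 878.43
Import duty = 274510.89 × 4.8% = 13176.52

CIF value: AUD 274510.89; import duty: AUD 13176.52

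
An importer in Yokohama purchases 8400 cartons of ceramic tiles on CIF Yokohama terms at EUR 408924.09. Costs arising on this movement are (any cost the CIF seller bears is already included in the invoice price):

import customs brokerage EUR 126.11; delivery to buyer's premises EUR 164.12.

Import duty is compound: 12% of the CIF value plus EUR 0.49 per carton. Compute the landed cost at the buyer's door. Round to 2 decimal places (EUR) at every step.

CIF: the seller pays costs through ocean freight and marine insurance to the destination port.
The CIF price already equals the CIF value: 408924.09
Ad valorem component: 408924.09 × 12% = 49070.89
Specific component: 8400 × 0.49 = 4116.00
Import duty = 49070.89 + 4116.00 = 53186.89
Buyer bears: brokerage 126.11 + delivery 164.12 + duty 53186.89 = 53477.12
Landed cost = invoice 408924.09 + 53477.12 = 462401.21

Total landed cost: EUR 462401.21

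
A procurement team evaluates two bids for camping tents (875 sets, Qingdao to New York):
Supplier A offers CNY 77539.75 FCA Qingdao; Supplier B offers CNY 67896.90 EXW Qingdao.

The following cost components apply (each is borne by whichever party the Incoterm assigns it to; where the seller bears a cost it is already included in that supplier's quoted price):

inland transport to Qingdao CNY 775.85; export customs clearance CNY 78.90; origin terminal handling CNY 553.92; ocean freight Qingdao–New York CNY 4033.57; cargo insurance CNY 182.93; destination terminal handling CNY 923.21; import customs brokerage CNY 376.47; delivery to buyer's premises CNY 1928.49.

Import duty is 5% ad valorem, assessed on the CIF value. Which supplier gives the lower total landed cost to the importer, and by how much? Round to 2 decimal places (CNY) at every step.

Supplier B is cheaper by CNY 9227.51

Supplier A (FCA):
CIF value = FCA price + origin terminal + freight + insurance = 77539.75 + 553.92 + 4033.57 + 182.93 = 82310.17
Import duty = 82310.17 × 5% = 4115.51
Buyer bears (A): 553.92 + 4033.57 + 182.93 + 923.21 + 376.47 + 1928.49 = 7998.59
Landed cost (A) = invoice 77539.75 + 7998.59 + duty 4115.51 = 89653.85
Supplier B (EXW):
CIF value = EXW price + inland to port + export clearance + origin terminal + freight + insurance = 67896.90 + 775.85 + 78.90 + 553.92 + 4033.57 + 182.93 = 73522.07
Import duty = 73522.07 × 5% = 3676.10
Buyer bears (B): 775.85 + 78.90 + 553.92 + 4033.57 + 182.93 + 923.21 + 376.47 + 1928.49 = 8853.34
Landed cost (B) = invoice 67896.90 + 8853.34 + duty 3676.10 = 80426.34
Difference = |89653.85 − 80426.34| = 9227.51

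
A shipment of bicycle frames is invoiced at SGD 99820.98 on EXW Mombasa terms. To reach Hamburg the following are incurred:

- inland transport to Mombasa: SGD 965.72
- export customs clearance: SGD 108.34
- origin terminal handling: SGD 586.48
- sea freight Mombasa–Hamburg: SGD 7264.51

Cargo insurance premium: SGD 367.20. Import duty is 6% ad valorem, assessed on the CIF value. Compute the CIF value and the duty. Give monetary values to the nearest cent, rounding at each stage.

CIF value: SGD 109113.23; import duty: SGD 6546.79

CIF = EXW price + pre-shipment costs + freight + insurance
CIF = 99820.98 + 965.72 + 108.34 + 586.48 + 7264.51 + 367.20 = 109113.23
Import duty = 109113.23 × 6% = 6546.79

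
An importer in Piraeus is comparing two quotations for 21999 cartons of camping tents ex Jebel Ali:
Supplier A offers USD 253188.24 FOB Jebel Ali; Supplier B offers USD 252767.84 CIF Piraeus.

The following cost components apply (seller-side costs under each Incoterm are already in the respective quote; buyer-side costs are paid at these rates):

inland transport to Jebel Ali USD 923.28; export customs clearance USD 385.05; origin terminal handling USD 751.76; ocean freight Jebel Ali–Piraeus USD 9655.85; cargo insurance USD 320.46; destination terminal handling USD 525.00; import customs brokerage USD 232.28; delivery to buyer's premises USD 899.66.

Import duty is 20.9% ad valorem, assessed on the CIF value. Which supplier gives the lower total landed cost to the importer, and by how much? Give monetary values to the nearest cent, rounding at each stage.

Supplier A (FOB):
CIF value = FOB price + freight + insurance = 253188.24 + 9655.85 + 320.46 = 263164.55
Import duty = 263164.55 × 20.9% = 55001.39
Buyer bears (A): 9655.85 + 320.46 + 525.00 + 232.28 + 899.66 = 11633.25
Landed cost (A) = invoice 253188.24 + 11633.25 + duty 55001.39 = 319822.88
Supplier B (CIF):
The CIF price already equals the CIF value: 252767.84
Import duty = 252767.84 × 20.9% = 52828.48
Buyer bears (B): 525.00 + 232.28 + 899.66 = 1656.94
Landed cost (B) = invoice 252767.84 + 1656.94 + duty 52828.48 = 307253.26
Difference = |319822.88 − 307253.26| = 12569.62

Supplier B is cheaper by USD 12569.62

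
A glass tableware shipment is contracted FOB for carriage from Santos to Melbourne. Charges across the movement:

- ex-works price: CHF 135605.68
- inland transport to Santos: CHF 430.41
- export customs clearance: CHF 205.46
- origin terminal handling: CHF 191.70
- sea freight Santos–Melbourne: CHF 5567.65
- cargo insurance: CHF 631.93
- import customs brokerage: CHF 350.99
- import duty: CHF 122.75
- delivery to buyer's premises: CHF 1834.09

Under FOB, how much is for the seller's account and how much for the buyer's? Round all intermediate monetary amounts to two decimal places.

FOB: the seller bears costs until goods are on board at the origin port; the buyer bears freight, insurance and all costs thereafter.
Seller's account: goods 135605.68 + inland to port 430.41 + export clearance 205.46 + origin terminal 191.70 = 136433.25
Buyer's account: freight 5567.65 + insurance 631.93 + brokerage 350.99 + duty 122.75 + delivery 1834.09 = 8507.41

Seller: CHF 136433.25; buyer: CHF 8507.41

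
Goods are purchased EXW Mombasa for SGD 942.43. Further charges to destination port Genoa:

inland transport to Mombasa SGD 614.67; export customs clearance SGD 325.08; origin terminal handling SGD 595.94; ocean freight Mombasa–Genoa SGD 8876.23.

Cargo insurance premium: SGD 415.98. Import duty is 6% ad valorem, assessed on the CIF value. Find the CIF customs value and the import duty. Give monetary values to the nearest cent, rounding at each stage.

CIF value: SGD 11770.33; import duty: SGD 706.22

CIF = EXW price + pre-shipment costs + freight + insurance
CIF = 942.43 + 614.67 + 325.08 + 595.94 + 8876.23 + 415.98 = 11770.33
Import duty = 11770.33 × 6% = 706.22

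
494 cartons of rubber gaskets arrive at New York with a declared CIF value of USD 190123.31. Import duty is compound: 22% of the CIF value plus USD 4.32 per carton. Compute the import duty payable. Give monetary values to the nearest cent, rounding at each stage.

Ad valorem component: 190123.31 × 22% = 41827.13
Specific component: 494 × 4.32 = 2134.08
Import duty = 41827.13 + 2134.08 = 43961.21

Import duty: USD 43961.21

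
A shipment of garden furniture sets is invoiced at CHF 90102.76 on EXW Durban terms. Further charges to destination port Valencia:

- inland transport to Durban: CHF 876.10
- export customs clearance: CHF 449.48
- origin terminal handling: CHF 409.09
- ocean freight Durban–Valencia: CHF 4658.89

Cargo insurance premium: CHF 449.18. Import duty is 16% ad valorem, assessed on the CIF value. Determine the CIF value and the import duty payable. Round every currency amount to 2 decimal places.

CIF value: CHF 96945.50; import duty: CHF 15511.28

CIF = EXW price + pre-shipment costs + freight + insurance
CIF = 90102.76 + 876.10 + 449.48 + 409.09 + 4658.89 + 449.18 = 96945.50
Import duty = 96945.50 × 16% = 15511.28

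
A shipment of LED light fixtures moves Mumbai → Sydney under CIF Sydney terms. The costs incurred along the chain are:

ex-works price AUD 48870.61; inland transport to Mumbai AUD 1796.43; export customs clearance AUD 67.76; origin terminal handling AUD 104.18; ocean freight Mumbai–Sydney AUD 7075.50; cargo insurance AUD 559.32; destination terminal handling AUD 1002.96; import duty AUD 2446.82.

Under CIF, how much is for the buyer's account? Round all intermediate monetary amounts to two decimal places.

Buyer's account: AUD 3449.78

CIF: the seller pays costs through ocean freight and marine insurance to the destination port.
Seller's account: goods 48870.61 + inland to port 1796.43 + export clearance 67.76 + origin terminal 104.18 + freight 7075.50 + insurance 559.32 = 58473.80
Buyer's account: destination terminal 1002.96 + duty 2446.82 = 3449.78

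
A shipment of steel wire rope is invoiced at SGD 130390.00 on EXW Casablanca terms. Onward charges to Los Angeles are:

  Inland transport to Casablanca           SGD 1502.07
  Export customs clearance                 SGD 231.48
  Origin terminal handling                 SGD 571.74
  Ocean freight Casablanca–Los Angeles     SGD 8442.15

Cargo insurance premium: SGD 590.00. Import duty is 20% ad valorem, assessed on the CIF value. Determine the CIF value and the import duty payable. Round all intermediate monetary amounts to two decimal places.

CIF = EXW price + pre-shipment costs + freight + insurance
CIF = 130390.00 + 1502.07 + 231.48 + 571.74 + 8442.15 + 590.00 = 141727.44
Import duty = 141727.44 × 20% = 28345.49

CIF value: SGD 141727.44; import duty: SGD 28345.49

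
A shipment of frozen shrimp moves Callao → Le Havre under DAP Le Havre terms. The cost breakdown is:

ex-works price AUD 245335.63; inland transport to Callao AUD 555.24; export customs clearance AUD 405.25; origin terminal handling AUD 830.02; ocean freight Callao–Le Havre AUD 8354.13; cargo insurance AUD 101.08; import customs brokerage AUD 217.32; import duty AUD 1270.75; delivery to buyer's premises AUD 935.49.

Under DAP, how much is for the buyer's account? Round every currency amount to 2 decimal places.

DAP: the seller bears all costs to the named destination except import duty and clearance.
Seller's account: goods 245335.63 + inland to port 555.24 + export clearance 405.25 + origin terminal 830.02 + freight 8354.13 + insurance 101.08 + delivery 935.49 = 256516.84
Buyer's account: brokerage 217.32 + duty 1270.75 = 1488.07

Buyer's account: AUD 1488.07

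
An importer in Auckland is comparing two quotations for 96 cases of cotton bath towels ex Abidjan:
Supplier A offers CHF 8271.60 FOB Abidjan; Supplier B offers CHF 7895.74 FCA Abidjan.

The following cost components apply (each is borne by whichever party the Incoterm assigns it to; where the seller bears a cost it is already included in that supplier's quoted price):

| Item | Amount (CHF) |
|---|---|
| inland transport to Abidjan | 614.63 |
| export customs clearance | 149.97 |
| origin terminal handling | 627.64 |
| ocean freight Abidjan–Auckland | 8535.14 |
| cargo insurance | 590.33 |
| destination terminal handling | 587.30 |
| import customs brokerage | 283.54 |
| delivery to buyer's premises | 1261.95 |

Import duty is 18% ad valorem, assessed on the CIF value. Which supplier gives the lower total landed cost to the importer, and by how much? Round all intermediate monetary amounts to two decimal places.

Supplier A (FOB):
CIF value = FOB price + freight + insurance = 8271.60 + 8535.14 + 590.33 = 17397.07
Import duty = 17397.07 × 18% = 3131.47
Buyer bears (A): 8535.14 + 590.33 + 587.30 + 283.54 + 1261.95 = 11258.26
Landed cost (A) = invoice 8271.60 + 11258.26 + duty 3131.47 = 22661.33
Supplier B (FCA):
CIF value = FCA price + origin terminal + freight + insurance = 7895.74 + 627.64 + 8535.14 + 590.33 = 17648.85
Import duty = 17648.85 × 18% = 3176.79
Buyer bears (B): 627.64 + 8535.14 + 590.33 + 587.30 + 283.54 + 1261.95 = 11885.90
Landed cost (B) = invoice 7895.74 + 11885.90 + duty 3176.79 = 22958.43
Difference = |22661.33 − 22958.43| = 297.10

Supplier A is cheaper by CHF 297.10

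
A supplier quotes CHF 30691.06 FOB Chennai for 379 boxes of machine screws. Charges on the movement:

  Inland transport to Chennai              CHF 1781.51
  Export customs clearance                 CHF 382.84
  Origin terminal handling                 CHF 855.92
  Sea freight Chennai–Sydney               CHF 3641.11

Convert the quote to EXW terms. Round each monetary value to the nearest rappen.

Not relevant to the conversion: freight — on the buyer under both terms; not part of either seller's price.
From FOB to EXW, the seller no longer bears: inland to port, export clearance, origin terminal.
EXW price = 30691.06 − 1781.51 − 382.84 − 855.92 = 27670.79

EXW price: CHF 27670.79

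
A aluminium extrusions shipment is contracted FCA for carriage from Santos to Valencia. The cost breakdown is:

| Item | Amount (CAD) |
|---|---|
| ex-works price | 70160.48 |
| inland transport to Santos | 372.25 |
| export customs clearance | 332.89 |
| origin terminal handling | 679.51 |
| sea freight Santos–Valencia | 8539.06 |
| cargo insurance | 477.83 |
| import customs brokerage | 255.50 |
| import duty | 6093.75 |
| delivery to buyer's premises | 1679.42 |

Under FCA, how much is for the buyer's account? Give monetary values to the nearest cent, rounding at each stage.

FCA: the seller delivers export-cleared goods to the carrier; the buyer bears costs from that point.
Seller's account: goods 70160.48 + inland to port 372.25 + export clearance 332.89 = 70865.62
Buyer's account: origin terminal 679.51 + freight 8539.06 + insurance 477.83 + brokerage 255.50 + duty 6093.75 + delivery 1679.42 = 17725.07

Buyer's account: CAD 17725.07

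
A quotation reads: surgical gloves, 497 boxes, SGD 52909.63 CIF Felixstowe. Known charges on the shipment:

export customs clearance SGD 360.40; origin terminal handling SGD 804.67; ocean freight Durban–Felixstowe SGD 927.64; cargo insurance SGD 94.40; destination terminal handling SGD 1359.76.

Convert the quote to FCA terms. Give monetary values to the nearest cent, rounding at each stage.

FCA price: SGD 51082.92

Not relevant to the conversion: export clearance — on the seller under both CIF and FCA; already in the CIF price and stays in the FCA price. destination terminal — on the buyer under both terms; not part of either seller's price.
From CIF to FCA, the seller no longer bears: origin terminal, freight, insurance.
FCA price = 52909.63 − 804.67 − 927.64 − 94.40 = 51082.92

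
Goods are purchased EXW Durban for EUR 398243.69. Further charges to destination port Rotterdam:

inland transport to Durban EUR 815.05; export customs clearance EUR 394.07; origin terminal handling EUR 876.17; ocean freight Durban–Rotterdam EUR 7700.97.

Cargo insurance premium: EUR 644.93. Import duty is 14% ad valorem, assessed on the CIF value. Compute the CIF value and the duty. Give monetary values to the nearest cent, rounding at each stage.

CIF value: EUR 408674.88; import duty: EUR 57214.48

CIF = EXW price + pre-shipment costs + freight + insurance
CIF = 398243.69 + 815.05 + 394.07 + 876.17 + 7700.97 + 644.93 = 408674.88
Import duty = 408674.88 × 14% = 57214.48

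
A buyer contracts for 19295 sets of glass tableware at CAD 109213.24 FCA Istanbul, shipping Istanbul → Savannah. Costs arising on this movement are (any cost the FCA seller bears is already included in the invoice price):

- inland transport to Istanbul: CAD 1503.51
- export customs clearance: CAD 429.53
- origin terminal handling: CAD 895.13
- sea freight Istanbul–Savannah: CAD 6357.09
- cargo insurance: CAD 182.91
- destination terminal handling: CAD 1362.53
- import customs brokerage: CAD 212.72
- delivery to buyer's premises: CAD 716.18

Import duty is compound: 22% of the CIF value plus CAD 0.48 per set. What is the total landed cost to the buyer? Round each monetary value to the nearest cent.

Total landed cost: CAD 153864.04

FCA: the seller delivers export-cleared goods to the carrier; the buyer bears costs from that point.
Already in the invoice (seller's account under FCA): inland to port, export clearance — exclude.
CIF value = FCA price + origin terminal + freight + insurance = 109213.24 + 895.13 + 6357.09 + 182.91 = 116648.37
Ad valorem component: 116648.37 × 22% = 25662.64
Specific component: 19295 × 0.48 = 9261.60
Import duty = 25662.64 + 9261.60 = 34924.24
Buyer bears: origin terminal 895.13 + freight 6357.09 + insurance 182.91 + destination terminal 1362.53 + brokerage 212.72 + delivery 716.18 + duty 34924.24 = 44650.80
Landed cost = invoice 109213.24 + 44650.80 = 153864.04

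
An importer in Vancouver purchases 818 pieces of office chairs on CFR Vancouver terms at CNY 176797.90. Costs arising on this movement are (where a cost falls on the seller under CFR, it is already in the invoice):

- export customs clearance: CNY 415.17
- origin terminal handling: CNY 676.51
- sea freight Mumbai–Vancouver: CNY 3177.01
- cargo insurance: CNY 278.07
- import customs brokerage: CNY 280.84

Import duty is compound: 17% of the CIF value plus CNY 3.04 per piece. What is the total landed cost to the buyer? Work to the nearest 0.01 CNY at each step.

CFR: the seller pays costs through ocean freight to the destination port, but not insurance.
Already in the invoice (seller's account under CFR): export clearance, origin terminal, freight — exclude.
CIF value = CFR price + insurance = 176797.90 + 278.07 = 177075.97
Ad valorem component: 177075.97 × 17% = 30102.91
Specific component: 818 × 3.04 = 2486.72
Import duty = 30102.91 + 2486.72 = 32589.63
Buyer bears: insurance 278.07 + brokerage 280.84 + duty 32589.63 = 33148.54
Landed cost = invoice 176797.90 + 33148.54 = 209946.44

Total landed cost: CNY 209946.44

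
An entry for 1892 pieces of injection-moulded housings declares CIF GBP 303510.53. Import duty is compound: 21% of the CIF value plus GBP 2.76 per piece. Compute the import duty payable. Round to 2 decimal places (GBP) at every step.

Import duty: GBP 68959.13

Ad valorem component: 303510.53 × 21% = 63737.21
Specific component: 1892 × 2.76 = 5221.92
Import duty = 63737.21 + 5221.92 = 68959.13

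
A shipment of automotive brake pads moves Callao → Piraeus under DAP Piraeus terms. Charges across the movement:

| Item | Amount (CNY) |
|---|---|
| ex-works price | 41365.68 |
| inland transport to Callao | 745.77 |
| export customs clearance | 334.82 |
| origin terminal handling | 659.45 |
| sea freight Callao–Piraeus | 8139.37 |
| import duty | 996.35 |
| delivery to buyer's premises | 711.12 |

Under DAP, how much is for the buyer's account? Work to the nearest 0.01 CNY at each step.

Buyer's account: CNY 996.35

DAP: the seller bears all costs to the named destination except import duty and clearance.
Seller's account: goods 41365.68 + inland to port 745.77 + export clearance 334.82 + origin terminal 659.45 + freight 8139.37 + delivery 711.12 = 51956.21
Buyer's account: duty 996.35 = 996.35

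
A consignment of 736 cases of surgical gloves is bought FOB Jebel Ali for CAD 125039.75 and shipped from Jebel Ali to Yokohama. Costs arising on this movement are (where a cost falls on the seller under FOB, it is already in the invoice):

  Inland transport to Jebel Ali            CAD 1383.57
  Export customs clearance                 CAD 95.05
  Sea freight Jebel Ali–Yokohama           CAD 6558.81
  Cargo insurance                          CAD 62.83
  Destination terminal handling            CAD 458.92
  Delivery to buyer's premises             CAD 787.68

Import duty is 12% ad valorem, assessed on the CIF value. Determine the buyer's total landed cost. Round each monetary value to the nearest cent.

Total landed cost: CAD 148707.36

FOB: the seller bears costs until goods are on board at the origin port; the buyer bears freight, insurance and all costs thereafter.
Already in the invoice (seller's account under FOB): inland to port, export clearance — exclude.
CIF value = FOB price + freight + insurance = 125039.75 + 6558.81 + 62.83 = 131661.39
Import duty = 131661.39 × 12% = 15799.37
Buyer bears: freight 6558.81 + insurance 62.83 + destination terminal 458.92 + delivery 787.68 + duty 15799.37 = 23667.61
Landed cost = invoice 125039.75 + 23667.61 = 148707.36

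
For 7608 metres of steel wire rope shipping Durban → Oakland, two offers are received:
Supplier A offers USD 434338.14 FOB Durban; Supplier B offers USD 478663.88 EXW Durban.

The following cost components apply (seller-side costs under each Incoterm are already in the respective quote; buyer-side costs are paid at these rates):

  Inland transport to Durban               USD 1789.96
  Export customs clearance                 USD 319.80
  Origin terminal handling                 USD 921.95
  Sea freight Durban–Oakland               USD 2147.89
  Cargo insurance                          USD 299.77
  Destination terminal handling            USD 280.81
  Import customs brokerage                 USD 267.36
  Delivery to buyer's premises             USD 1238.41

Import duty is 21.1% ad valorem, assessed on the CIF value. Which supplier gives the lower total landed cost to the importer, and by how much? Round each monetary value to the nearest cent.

Supplier A is cheaper by USD 57349.88

Supplier A (FOB):
CIF value = FOB price + freight + insurance = 434338.14 + 2147.89 + 299.77 = 436785.80
Import duty = 436785.80 × 21.1% = 92161.80
Buyer bears (A): 2147.89 + 299.77 + 280.81 + 267.36 + 1238.41 = 4234.24
Landed cost (A) = invoice 434338.14 + 4234.24 + duty 92161.80 = 530734.18
Supplier B (EXW):
CIF value = EXW price + inland to port + export clearance + origin terminal + freight + insurance = 478663.88 + 1789.96 + 319.80 + 921.95 + 2147.89 + 299.77 = 484143.25
Import duty = 484143.25 × 21.1% = 102154.23
Buyer bears (B): 1789.96 + 319.80 + 921.95 + 2147.89 + 299.77 + 280.81 + 267.36 + 1238.41 = 7265.95
Landed cost (B) = invoice 478663.88 + 7265.95 + duty 102154.23 = 588084.06
Difference = |530734.18 − 588084.06| = 57349.88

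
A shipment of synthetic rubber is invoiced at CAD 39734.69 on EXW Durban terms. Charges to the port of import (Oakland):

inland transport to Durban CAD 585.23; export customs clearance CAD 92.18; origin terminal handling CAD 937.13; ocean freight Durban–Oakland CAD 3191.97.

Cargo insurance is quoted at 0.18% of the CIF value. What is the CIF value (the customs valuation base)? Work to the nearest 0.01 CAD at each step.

CIF value: CAD 44621.52

Let C be the CIF value. C = EXW price + pre-shipment costs + freight + 0.18% × C
C − 0.18% × C = 39734.69 + 585.23 + 92.18 + 937.13 + 3191.97
0.9982 × C = 44541.20
C = 44541.20 / 0.9982 = 44621.52
Insurance premium = 0.18% × 44621.52 = 80.32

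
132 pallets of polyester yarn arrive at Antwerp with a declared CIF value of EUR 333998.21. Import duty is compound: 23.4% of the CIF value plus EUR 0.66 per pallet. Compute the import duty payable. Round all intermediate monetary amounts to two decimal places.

Ad valorem component: 333998.21 × 23.4% = 78155.58
Specific component: 132 × 0.66 = 87.12
Import duty = 78155.58 + 87.12 = 78242.70

Import duty: EUR 78242.70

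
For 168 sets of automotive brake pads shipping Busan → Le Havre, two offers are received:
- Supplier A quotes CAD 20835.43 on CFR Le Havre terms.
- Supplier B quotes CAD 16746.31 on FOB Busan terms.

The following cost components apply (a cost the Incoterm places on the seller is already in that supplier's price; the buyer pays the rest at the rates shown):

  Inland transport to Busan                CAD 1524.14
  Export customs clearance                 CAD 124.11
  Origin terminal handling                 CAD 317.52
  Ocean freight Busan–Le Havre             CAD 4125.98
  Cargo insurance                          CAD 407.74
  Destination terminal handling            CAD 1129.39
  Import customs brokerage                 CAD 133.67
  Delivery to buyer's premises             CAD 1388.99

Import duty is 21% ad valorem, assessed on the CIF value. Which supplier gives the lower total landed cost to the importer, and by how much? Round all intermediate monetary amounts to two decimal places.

Supplier A (CFR):
CIF value = CFR price + insurance = 20835.43 + 407.74 = 21243.17
Import duty = 21243.17 × 21% = 4461.07
Buyer bears (A): 407.74 + 1129.39 + 133.67 + 1388.99 = 3059.79
Landed cost (A) = invoice 20835.43 + 3059.79 + duty 4461.07 = 28356.29
Supplier B (FOB):
CIF value = FOB price + freight + insurance = 16746.31 + 4125.98 + 407.74 = 21280.03
Import duty = 21280.03 × 21% = 4468.81
Buyer bears (B): 4125.98 + 407.74 + 1129.39 + 133.67 + 1388.99 = 7185.77
Landed cost (B) = invoice 16746.31 + 7185.77 + duty 4468.81 = 28400.89
Difference = |28356.29 − 28400.89| = 44.60

Supplier A is cheaper by CAD 44.60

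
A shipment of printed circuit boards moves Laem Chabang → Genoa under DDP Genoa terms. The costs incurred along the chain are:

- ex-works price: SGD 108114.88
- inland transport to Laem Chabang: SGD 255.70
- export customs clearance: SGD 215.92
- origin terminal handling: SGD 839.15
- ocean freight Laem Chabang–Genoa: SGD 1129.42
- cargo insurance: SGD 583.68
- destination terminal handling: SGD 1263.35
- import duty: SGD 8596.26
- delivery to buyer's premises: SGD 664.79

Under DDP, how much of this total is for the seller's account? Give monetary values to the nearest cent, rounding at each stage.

Seller's account: SGD 121663.15

DDP: the seller bears all costs including import duty.
Seller's account: goods 108114.88 + inland to port 255.70 + export clearance 215.92 + origin terminal 839.15 + freight 1129.42 + insurance 583.68 + destination terminal 1263.35 + duty 8596.26 + delivery 664.79 = 121663.15
Buyer's account: 0.00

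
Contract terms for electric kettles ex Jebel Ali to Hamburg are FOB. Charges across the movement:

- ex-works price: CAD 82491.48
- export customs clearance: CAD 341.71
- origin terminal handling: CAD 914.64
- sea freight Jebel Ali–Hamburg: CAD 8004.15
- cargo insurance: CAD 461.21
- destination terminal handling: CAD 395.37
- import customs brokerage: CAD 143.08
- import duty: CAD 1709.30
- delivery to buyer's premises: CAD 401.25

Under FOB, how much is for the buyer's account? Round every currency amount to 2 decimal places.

Buyer's account: CAD 11114.36

FOB: the seller bears costs until goods are on board at the origin port; the buyer bears freight, insurance and all costs thereafter.
Seller's account: goods 82491.48 + export clearance 341.71 + origin terminal 914.64 = 83747.83
Buyer's account: freight 8004.15 + insurance 461.21 + destination terminal 395.37 + brokerage 143.08 + duty 1709.30 + delivery 401.25 = 11114.36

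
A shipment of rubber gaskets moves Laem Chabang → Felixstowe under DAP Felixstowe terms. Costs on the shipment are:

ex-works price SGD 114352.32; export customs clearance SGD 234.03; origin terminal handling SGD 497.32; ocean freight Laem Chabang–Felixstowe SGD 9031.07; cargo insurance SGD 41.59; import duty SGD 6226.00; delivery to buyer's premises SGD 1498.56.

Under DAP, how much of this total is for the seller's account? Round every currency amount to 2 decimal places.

Seller's account: SGD 125654.89

DAP: the seller bears all costs to the named destination except import duty and clearance.
Seller's account: goods 114352.32 + export clearance 234.03 + origin terminal 497.32 + freight 9031.07 + insurance 41.59 + delivery 1498.56 = 125654.89
Buyer's account: duty 6226.00 = 6226.00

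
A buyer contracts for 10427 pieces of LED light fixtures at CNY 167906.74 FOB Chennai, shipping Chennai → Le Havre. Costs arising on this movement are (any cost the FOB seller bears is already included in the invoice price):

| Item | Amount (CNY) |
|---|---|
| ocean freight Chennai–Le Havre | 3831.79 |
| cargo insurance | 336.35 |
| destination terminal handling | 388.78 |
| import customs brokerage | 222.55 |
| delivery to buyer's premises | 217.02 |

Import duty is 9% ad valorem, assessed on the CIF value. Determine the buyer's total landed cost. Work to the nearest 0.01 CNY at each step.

Total landed cost: CNY 188389.97

FOB: the seller bears costs until goods are on board at the origin port; the buyer bears freight, insurance and all costs thereafter.
CIF value = FOB price + freight + insurance = 167906.74 + 3831.79 + 336.35 = 172074.88
Import duty = 172074.88 × 9% = 15486.74
Buyer bears: freight 3831.79 + insurance 336.35 + destination terminal 388.78 + brokerage 222.55 + delivery 217.02 + duty 15486.74 = 20483.23
Landed cost = invoice 167906.74 + 20483.23 = 188389.97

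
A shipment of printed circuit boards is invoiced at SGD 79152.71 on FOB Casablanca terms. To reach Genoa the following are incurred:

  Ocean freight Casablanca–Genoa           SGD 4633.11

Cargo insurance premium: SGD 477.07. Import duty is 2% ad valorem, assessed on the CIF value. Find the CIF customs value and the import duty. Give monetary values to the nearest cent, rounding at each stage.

CIF = FOB price + freight + insurance
CIF = 79152.71 + 4633.11 + 477.07 = 84262.89
Import duty = 84262.89 × 2% = 1685.26

CIF value: SGD 84262.89; import duty: SGD 1685.26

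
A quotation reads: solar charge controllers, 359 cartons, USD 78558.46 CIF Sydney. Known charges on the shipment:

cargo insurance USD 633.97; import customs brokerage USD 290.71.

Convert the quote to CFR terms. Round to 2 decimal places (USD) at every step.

CFR price: USD 77924.49

Not relevant to the conversion: brokerage — on the buyer under both terms; not part of either seller's price.
From CIF to CFR, the seller no longer bears: insurance.
CFR price = 78558.46 − 633.97 = 77924.49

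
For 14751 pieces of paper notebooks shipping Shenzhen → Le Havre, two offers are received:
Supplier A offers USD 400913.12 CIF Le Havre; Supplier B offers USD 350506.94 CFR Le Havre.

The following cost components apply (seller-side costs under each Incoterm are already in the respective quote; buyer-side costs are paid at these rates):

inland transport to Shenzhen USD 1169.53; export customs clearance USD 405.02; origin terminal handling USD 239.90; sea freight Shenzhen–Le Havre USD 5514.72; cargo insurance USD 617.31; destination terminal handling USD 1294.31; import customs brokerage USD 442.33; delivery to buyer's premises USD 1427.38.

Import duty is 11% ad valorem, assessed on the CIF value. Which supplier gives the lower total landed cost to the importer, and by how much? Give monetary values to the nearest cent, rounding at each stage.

Supplier A (CIF):
The CIF price already equals the CIF value: 400913.12
Import duty = 400913.12 × 11% = 44100.44
Buyer bears (A): 1294.31 + 442.33 + 1427.38 = 3164.02
Landed cost (A) = invoice 400913.12 + 3164.02 + duty 44100.44 = 448177.58
Supplier B (CFR):
CIF value = CFR price + insurance = 350506.94 + 617.31 = 351124.25
Import duty = 351124.25 × 11% = 38623.67
Buyer bears (B): 617.31 + 1294.31 + 442.33 + 1427.38 = 3781.33
Landed cost (B) = invoice 350506.94 + 3781.33 + duty 38623.67 = 392911.94
Difference = |448177.58 − 392911.94| = 55265.64

Supplier B is cheaper by USD 55265.64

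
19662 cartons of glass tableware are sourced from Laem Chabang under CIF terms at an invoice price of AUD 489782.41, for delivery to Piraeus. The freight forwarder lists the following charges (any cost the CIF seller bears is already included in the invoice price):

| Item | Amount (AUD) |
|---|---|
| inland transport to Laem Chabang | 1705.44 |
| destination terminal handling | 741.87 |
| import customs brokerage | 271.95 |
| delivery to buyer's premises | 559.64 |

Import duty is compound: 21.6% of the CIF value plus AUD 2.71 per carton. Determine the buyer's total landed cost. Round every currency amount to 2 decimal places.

CIF: the seller pays costs through ocean freight and marine insurance to the destination port.
Already in the invoice (seller's account under CIF): inland to port — exclude.
The CIF price already equals the CIF value: 489782.41
Ad valorem component: 489782.41 × 21.6% = 105793.00
Specific component: 19662 × 2.71 = 53284.02
Import duty = 105793.00 + 53284.02 = 159077.02
Buyer bears: destination terminal 741.87 + brokerage 271.95 + delivery 559.64 + duty 159077.02 = 160650.48
Landed cost = invoice 489782.41 + 160650.48 = 650432.89

Total landed cost: AUD 650432.89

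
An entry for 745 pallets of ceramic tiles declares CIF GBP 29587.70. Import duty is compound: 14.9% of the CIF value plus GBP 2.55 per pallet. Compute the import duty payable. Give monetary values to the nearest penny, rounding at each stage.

Ad valorem component: 29587.70 × 14.9% = 4408.57
Specific component: 745 × 2.55 = 1899.75
Import duty = 4408.57 + 1899.75 = 6308.32

Import duty: GBP 6308.32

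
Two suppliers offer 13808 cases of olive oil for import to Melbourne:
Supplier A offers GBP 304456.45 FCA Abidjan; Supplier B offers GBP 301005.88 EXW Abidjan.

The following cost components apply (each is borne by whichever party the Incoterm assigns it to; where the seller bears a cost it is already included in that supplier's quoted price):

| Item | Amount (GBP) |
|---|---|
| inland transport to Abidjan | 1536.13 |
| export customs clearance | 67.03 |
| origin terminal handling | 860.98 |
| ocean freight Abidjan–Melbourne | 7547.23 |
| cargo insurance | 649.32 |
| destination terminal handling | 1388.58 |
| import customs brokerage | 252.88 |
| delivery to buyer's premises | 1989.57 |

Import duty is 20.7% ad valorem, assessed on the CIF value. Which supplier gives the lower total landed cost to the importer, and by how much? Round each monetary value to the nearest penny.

Supplier A (FCA):
CIF value = FCA price + origin terminal + freight + insurance = 304456.45 + 860.98 + 7547.23 + 649.32 = 313513.98
Import duty = 313513.98 × 20.7% = 64897.39
Buyer bears (A): 860.98 + 7547.23 + 649.32 + 1388.58 + 252.88 + 1989.57 = 12688.56
Landed cost (A) = invoice 304456.45 + 12688.56 + duty 64897.39 = 382042.40
Supplier B (EXW):
CIF value = EXW price + inland to port + export clearance + origin terminal + freight + insurance = 301005.88 + 1536.13 + 67.03 + 860.98 + 7547.23 + 649.32 = 311666.57
Import duty = 311666.57 × 20.7% = 64514.98
Buyer bears (B): 1536.13 + 67.03 + 860.98 + 7547.23 + 649.32 + 1388.58 + 252.88 + 1989.57 = 14291.72
Landed cost (B) = invoice 301005.88 + 14291.72 + duty 64514.98 = 379812.58
Difference = |382042.40 − 379812.58| = 2229.82

Supplier B is cheaper by GBP 2229.82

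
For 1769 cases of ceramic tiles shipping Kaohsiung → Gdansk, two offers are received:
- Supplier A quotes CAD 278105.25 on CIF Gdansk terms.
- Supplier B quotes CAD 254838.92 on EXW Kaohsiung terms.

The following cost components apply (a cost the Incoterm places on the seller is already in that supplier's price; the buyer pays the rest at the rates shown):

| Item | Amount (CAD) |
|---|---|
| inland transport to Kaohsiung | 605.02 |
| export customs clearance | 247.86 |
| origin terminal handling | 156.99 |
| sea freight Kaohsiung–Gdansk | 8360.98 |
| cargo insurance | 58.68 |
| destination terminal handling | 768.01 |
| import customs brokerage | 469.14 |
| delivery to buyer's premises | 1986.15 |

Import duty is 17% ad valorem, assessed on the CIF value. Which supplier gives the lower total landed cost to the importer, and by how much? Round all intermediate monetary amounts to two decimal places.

Supplier A (CIF):
The CIF price already equals the CIF value: 278105.25
Import duty = 278105.25 × 17% = 47277.89
Buyer bears (A): 768.01 + 469.14 + 1986.15 = 3223.30
Landed cost (A) = invoice 278105.25 + 3223.30 + duty 47277.89 = 328606.44
Supplier B (EXW):
CIF value = EXW price + inland to port + export clearance + origin terminal + freight + insurance = 254838.92 + 605.02 + 247.86 + 156.99 + 8360.98 + 58.68 = 264268.45
Import duty = 264268.45 × 17% = 44925.64
Buyer bears (B): 605.02 + 247.86 + 156.99 + 8360.98 + 58.68 + 768.01 + 469.14 + 1986.15 = 12652.83
Landed cost (B) = invoice 254838.92 + 12652.83 + duty 44925.64 = 312417.39
Difference = |328606.44 − 312417.39| = 16189.05

Supplier B is cheaper by CAD 16189.05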